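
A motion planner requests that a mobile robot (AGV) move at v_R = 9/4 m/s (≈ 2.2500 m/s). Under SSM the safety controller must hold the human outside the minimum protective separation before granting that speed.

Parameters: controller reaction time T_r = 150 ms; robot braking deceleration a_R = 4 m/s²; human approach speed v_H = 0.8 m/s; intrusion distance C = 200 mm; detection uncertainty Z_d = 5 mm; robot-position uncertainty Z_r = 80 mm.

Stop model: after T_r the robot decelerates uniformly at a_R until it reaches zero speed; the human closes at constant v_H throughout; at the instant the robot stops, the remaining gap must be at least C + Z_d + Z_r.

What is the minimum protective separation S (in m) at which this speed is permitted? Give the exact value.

S_min = 5841/3200 m = 1.8253 m

stop time T_s = (9/4)/4 = 0.5625 s
reaction-phase robot travel = 2.2500·0.1500 = 0.3375 m
robot under decel: 2.2500²/(2·4.0000) = 0.6328 m
human closes 0.8000·0.7125 = 0.5700 m
C+Z_d+Z_r = 0.2000+0.0050+0.0800 = 0.2850 m
S_min ≈ 0.3375+0.6328+0.5700+0.2850  ⇒  S_min = 5841/3200 m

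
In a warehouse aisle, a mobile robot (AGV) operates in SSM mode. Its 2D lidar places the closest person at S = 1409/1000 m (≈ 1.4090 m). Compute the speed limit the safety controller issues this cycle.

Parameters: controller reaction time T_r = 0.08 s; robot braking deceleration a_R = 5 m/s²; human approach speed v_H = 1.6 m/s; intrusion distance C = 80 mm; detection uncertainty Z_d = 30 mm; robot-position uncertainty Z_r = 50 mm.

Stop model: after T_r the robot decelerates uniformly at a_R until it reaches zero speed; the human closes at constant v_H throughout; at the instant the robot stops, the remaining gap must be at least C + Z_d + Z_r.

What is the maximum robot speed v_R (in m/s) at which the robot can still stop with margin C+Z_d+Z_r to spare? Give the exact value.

at the boundary: (1/10)·v² + (2/5)·v + (-1121/1000) = 0
  disc = (2/5)² − 4·(1/10)·(-1121/1000) = 1521/2500 ; √disc = 39/50
  v_R = (−(2/5) + 39/50) / (2·(1/10)) = 19/10 m/s
check:
braking lasts T_s = (19/10)/5 = 0.3800 s
robot covers v_R·T_r = 1.9000·0.0800 = 0.1520 m before braking
braking distance = 1.9000²/(2·5.0000) = 0.3610 m
human closes 1.6000·0.4600 = 0.7360 m
C+Z_d+Z_r = 0.0800+0.0300+0.0500 = 0.1600 m
sum ≈ 0.1520+0.3610+0.7360+0.1600 ≈ 1.4090 m = S ✓

v_R_max = 19/10 m/s = 1.9000 m/s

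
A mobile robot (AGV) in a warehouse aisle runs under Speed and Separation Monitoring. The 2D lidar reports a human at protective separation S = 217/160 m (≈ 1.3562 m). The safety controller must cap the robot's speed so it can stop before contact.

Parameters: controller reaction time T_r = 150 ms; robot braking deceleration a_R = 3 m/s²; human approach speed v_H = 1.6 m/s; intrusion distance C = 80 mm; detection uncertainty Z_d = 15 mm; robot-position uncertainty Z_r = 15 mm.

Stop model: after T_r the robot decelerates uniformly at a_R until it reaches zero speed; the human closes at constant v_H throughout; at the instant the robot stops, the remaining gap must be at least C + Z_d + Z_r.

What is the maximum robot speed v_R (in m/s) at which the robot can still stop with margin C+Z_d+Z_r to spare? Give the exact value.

at the boundary: (1/6)·v² + (41/60)·v + (-161/160) = 0
  disc = (41/60)² − 4·(1/6)·(-161/160) = 256/225 ; √disc = 16/15
  v_R = (−(41/60) + 16/15) / (2·(1/6)) = 23/20 m/s
check:
stop time T_s = (23/20)/3 = 0.3833 s
robot covers v_R·T_r = 1.1500·0.1500 = 0.1725 m before braking
robot under decel: 1.1500²/(2·3.0000) = 0.2204 m
human over T_r+T_s: 1.6000·(0.1500+0.3833) = 0.8533 m
residual clearance needed = 0.0800+0.0150+0.0150 = 0.1100 m
sum ≈ 0.1725+0.2204+0.8533+0.1100 ≈ 1.3562 m = S ✓

v_R_max = 23/20 m/s = 1.1500 m/s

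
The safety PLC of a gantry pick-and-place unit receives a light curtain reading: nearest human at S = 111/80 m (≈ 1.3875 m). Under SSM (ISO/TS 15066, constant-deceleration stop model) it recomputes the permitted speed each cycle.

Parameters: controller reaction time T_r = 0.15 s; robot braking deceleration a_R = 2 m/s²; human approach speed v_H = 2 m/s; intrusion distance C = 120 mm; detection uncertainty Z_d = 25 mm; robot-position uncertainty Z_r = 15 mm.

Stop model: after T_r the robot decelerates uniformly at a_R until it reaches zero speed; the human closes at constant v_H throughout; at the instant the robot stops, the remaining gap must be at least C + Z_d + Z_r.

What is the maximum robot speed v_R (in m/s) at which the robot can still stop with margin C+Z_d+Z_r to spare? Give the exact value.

at the boundary: (1/4)·v² + (23/20)·v + (-371/400) = 0
  disc = (23/20)² − 4·(1/4)·(-371/400) = 9/4 ; √disc = 3/2
  v_R = (−(23/20) + 3/2) / (2·(1/4)) = 7/10 m/s
check:
stop time T_s = (7/10)/2 = 0.3500 s
robot in T_r: 0.7000·0.1500 = 0.1050 m
robot under decel: 0.7000²/(2·2.0000) = 0.1225 m
human over T_r+T_s: 2.0000·(0.1500+0.3500) = 1.0000 m
margins: 0.1200+0.0250+0.0150 = 0.1600 m
sum ≈ 0.1050+0.1225+1.0000+0.1600 ≈ 1.3875 m = S ✓

v_R_max = 7/10 m/s = 0.7000 m/s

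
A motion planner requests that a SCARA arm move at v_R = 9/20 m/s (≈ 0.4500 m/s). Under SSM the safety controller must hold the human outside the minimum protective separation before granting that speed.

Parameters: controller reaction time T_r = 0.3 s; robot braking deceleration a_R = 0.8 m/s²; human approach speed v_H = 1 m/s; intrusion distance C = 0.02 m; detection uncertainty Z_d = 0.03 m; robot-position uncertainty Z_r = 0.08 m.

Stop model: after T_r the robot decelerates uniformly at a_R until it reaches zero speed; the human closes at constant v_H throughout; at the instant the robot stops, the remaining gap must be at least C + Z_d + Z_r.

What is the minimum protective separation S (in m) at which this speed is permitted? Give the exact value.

T_s = v_R/a_R = (9/20)/(4/5) = 0.5625 s
robot covers v_R·T_r = 0.4500·0.3000 = 0.1350 m before braking
robot covers 0.4500·0.5625 − ½·0.8000·0.5625² = 0.1266 m while stopping
human closes 1.0000·0.8625 = 0.8625 m
margins: 0.0200+0.0300+0.0800 = 0.1300 m
S_min ≈ 0.1350+0.1266+0.8625+0.1300  ⇒  S_min = 4013/3200 m

S_min = 4013/3200 m = 1.2541 m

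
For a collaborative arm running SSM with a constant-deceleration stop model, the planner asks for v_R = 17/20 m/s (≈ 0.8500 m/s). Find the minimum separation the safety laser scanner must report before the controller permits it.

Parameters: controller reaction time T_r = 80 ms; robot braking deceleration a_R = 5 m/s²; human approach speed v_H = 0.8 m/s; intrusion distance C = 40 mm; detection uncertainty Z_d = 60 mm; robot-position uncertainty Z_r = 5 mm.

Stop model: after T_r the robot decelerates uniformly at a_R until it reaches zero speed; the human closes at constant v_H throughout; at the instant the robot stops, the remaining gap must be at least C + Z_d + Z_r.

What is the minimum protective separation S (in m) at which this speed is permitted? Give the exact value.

braking lasts T_s = (17/20)/5 = 0.1700 s
reaction-phase robot travel = 0.8500·0.0800 = 0.0680 m
robot under decel: 0.8500²/(2·5.0000) = 0.0722 m
person approaches 0.8000·(0.0800+0.1700) = 0.2000 m
margins: 0.0400+0.0600+0.0050 = 0.1050 m
S_min ≈ 0.0680+0.0722+0.2000+0.1050  ⇒  S_min = 1781/4000 m

S_min = 1781/4000 m = 0.4452 m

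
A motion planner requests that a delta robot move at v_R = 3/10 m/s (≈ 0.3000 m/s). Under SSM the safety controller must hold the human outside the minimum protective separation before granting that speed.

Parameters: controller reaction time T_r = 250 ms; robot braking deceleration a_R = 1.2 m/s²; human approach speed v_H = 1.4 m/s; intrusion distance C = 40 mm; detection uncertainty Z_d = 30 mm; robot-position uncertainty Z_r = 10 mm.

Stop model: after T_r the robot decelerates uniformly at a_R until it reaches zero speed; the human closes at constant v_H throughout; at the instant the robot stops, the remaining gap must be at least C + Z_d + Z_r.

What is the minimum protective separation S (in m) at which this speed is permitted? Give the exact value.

S_min = 357/400 m = 0.8925 m

T_s = v_R/a_R = (3/10)/(6/5) = 0.2500 s
robot in T_r: 0.3000·0.2500 = 0.0750 m
robot under decel: 0.3000²/(2·1.2000) = 0.0375 m
human closes 1.4000·0.5000 = 0.7000 m
margins: 0.0400+0.0300+0.0100 = 0.0800 m
S_min ≈ 0.0750+0.0375+0.7000+0.0800  ⇒  S_min = 357/400 m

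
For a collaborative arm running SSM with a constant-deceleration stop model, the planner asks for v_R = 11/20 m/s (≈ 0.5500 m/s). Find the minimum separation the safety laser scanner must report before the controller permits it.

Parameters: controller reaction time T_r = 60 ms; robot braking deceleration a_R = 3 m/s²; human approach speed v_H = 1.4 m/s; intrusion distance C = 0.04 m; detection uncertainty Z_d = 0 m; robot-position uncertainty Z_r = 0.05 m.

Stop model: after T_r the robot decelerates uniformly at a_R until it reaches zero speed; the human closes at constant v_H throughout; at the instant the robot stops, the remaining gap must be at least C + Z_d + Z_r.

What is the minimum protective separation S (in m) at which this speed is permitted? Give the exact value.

stop time T_s = (11/20)/3 = 0.1833 s
robot covers v_R·T_r = 0.5500·0.0600 = 0.0330 m before braking
robot under decel: 0.5500²/(2·3.0000) = 0.0504 m
human over T_r+T_s: 1.4000·(0.0600+0.1833) = 0.3407 m
residual clearance needed = 0.0400+0.0000+0.0500 = 0.0900 m
S_min ≈ 0.0330+0.0504+0.3407+0.0900  ⇒  S_min = 6169/12000 m

S_min = 6169/12000 m = 0.5141 m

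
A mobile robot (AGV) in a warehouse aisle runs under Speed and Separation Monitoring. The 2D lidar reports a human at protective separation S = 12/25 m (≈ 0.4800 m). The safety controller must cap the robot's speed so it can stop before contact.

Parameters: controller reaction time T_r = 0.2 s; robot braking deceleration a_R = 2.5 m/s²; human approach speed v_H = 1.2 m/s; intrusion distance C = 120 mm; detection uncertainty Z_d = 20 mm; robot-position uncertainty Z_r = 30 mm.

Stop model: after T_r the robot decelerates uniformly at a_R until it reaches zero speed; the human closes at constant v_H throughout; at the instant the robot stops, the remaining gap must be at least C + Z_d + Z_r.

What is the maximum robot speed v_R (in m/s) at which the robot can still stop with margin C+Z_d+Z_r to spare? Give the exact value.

v_R_max = 1/10 m/s = 0.1000 m/s

quadratic (1/5)·v² + (17/25)·v + (-7/100) = 0
  disc = (17/25)² − 4·(1/5)·(-7/100) = 324/625 ; √disc = 18/25
  v_R = (−(17/25) + 18/25) / (2·(1/5)) = 1/10 m/s
check:
T_s = v_R/a_R = (1/10)/(5/2) = 0.0400 s
reaction-phase robot travel = 0.1000·0.2000 = 0.0200 m
braking distance = 0.1000²/(2·2.5000) = 0.0020 m
human closes 1.2000·0.2400 = 0.2880 m
residual clearance needed = 0.1200+0.0200+0.0300 = 0.1700 m
sum ≈ 0.0200+0.0020+0.2880+0.1700 ≈ 0.4800 m = S ✓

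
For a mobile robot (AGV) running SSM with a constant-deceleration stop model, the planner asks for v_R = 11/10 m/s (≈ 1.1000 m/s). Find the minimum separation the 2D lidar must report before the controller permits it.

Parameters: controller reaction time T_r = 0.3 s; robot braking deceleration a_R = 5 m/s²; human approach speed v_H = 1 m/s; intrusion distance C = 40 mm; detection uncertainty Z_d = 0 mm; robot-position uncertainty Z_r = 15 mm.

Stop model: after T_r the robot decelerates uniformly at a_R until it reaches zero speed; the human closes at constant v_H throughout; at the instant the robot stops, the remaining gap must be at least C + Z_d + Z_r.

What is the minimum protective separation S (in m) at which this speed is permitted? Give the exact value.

stop time T_s = (11/10)/5 = 0.2200 s
robot in T_r: 1.1000·0.3000 = 0.3300 m
robot under decel: 1.1000²/(2·5.0000) = 0.1210 m
human closes 1.0000·0.5200 = 0.5200 m
C+Z_d+Z_r = 0.0400+0.0000+0.0150 = 0.0550 m
S_min ≈ 0.3300+0.1210+0.5200+0.0550  ⇒  S_min = 513/500 m

S_min = 513/500 m = 1.0260 m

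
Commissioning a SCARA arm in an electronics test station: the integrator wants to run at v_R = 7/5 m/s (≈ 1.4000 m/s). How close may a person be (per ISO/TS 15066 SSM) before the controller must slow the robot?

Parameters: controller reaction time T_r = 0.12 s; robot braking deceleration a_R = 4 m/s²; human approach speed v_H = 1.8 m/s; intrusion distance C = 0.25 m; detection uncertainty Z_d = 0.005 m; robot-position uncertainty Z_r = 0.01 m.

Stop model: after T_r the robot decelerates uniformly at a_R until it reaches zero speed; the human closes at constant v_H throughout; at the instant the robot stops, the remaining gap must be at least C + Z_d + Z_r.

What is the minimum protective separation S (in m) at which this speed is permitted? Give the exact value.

S_min = 381/250 m = 1.5240 m

stop time T_s = (7/5)/4 = 0.3500 s
robot in T_r: 1.4000·0.1200 = 0.1680 m
robot under decel: 1.4000²/(2·4.0000) = 0.2450 m
person approaches 1.8000·(0.1200+0.3500) = 0.8460 m
margins: 0.2500+0.0050+0.0100 = 0.2650 m
S_min ≈ 0.1680+0.2450+0.8460+0.2650  ⇒  S_min = 381/250 m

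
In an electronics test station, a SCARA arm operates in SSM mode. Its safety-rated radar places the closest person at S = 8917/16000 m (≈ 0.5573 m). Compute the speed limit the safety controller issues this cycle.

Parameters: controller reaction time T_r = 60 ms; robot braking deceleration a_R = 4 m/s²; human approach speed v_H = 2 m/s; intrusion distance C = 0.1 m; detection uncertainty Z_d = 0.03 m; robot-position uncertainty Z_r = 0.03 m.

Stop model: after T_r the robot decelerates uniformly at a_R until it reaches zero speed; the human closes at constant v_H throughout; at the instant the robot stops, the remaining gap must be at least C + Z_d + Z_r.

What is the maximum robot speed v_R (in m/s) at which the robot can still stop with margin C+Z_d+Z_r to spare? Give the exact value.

collect terms ⇒ (1/8)·v_R² + (14/25)·v_R + (-4437/16000) = 0
  disc = (14/25)² − 4·(1/8)·(-4437/16000) = 72361/160000 ; √disc = 269/400
  v_R = (−(14/25) + 269/400) / (2·(1/8)) = 9/20 m/s
check:
braking lasts T_s = (9/20)/4 = 0.1125 s
reaction-phase robot travel = 0.4500·0.0600 = 0.0270 m
braking distance = 0.4500²/(2·4.0000) = 0.0253 m
human closes 2.0000·0.1725 = 0.3450 m
residual clearance needed = 0.1000+0.0300+0.0300 = 0.1600 m
sum ≈ 0.0270+0.0253+0.3450+0.1600 ≈ 0.5573 m = S ✓

v_R_max = 9/20 m/s = 0.4500 m/s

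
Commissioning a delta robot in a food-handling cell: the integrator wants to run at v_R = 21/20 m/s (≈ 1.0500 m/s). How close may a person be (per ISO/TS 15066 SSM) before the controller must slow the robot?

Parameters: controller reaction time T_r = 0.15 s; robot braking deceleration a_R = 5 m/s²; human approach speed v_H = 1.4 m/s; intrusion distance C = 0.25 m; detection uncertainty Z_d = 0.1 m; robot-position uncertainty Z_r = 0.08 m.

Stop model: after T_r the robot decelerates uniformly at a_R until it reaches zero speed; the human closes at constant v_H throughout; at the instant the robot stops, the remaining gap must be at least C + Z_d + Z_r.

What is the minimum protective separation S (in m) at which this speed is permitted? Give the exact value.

S_min = 4807/4000 m = 1.2018 m

T_s = v_R/a_R = (21/20)/5 = 0.2100 s
robot in T_r: 1.0500·0.1500 = 0.1575 m
robot under decel: 1.0500²/(2·5.0000) = 0.1103 m
human closes 1.4000·0.3600 = 0.5040 m
C+Z_d+Z_r = 0.2500+0.1000+0.0800 = 0.4300 m
S_min ≈ 0.1575+0.1103+0.5040+0.4300  ⇒  S_min = 4807/4000 m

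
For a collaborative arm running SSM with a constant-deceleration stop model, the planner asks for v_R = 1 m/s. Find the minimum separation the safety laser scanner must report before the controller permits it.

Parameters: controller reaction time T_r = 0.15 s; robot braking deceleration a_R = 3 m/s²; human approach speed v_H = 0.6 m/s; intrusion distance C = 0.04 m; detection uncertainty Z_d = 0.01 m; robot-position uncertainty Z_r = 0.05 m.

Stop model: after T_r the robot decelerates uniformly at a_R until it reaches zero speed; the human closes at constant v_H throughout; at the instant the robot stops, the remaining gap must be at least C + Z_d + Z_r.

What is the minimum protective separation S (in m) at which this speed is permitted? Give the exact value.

stop time T_s = 1/3 = 0.3333 s
robot in T_r: 1.0000·0.1500 = 0.1500 m
robot covers 1.0000·0.3333 − ½·3.0000·0.3333² = 0.1667 m while stopping
person approaches 0.6000·(0.1500+0.3333) = 0.2900 m
margins: 0.0400+0.0100+0.0500 = 0.1000 m
S_min ≈ 0.1500+0.1667+0.2900+0.1000  ⇒  S_min = 53/75 m

S_min = 53/75 m = 0.7067 m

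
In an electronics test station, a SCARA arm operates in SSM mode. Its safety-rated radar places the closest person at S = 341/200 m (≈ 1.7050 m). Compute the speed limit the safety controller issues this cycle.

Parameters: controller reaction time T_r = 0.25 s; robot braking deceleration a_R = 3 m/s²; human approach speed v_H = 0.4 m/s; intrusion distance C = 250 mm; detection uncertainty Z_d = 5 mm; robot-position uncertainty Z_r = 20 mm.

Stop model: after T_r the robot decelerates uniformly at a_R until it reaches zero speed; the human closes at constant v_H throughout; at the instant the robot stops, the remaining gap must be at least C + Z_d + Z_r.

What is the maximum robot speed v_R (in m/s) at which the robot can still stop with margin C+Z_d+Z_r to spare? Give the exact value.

v_R_max = 19/10 m/s = 1.9000 m/s

collect terms ⇒ (1/6)·v_R² + (23/60)·v_R + (-133/100) = 0
  disc = (23/60)² − 4·(1/6)·(-133/100) = 3721/3600 ; √disc = 61/60
  v_R = (−(23/60) + 61/60) / (2·(1/6)) = 19/10 m/s
check:
T_s = v_R/a_R = (19/10)/3 = 0.6333 s
reaction-phase robot travel = 1.9000·0.2500 = 0.4750 m
robot under decel: 1.9000²/(2·3.0000) = 0.6017 m
person approaches 0.4000·(0.2500+0.6333) = 0.3533 m
margins: 0.2500+0.0050+0.0200 = 0.2750 m
sum ≈ 0.4750+0.6017+0.3533+0.2750 ≈ 1.7050 m = S ✓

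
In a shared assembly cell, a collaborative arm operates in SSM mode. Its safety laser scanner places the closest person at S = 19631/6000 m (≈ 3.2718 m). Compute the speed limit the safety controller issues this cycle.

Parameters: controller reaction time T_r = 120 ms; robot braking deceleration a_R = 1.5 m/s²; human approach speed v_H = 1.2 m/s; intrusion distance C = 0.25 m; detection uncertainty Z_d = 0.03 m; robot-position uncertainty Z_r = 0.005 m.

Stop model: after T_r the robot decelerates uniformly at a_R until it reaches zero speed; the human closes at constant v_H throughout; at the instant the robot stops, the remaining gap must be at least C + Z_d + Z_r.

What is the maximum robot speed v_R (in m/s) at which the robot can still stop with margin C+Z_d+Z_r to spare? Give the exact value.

collect terms ⇒ (1/3)·v_R² + (23/25)·v_R + (-17057/6000) = 0
  disc = (23/25)² − 4·(1/3)·(-17057/6000) = 104329/22500 ; √disc = 323/150
  v_R = (−(23/25) + 323/150) / (2·(1/3)) = 37/20 m/s
check:
braking lasts T_s = (37/20)/(3/2) = 1.2333 s
robot in T_r: 1.8500·0.1200 = 0.2220 m
robot under decel: 1.8500²/(2·1.5000) = 1.1408 m
human closes 1.2000·1.3533 = 1.6240 m
margins: 0.2500+0.0300+0.0050 = 0.2850 m
sum ≈ 0.2220+1.1408+1.6240+0.2850 ≈ 3.2718 m = S ✓

v_R_max = 37/20 m/s = 1.8500 m/s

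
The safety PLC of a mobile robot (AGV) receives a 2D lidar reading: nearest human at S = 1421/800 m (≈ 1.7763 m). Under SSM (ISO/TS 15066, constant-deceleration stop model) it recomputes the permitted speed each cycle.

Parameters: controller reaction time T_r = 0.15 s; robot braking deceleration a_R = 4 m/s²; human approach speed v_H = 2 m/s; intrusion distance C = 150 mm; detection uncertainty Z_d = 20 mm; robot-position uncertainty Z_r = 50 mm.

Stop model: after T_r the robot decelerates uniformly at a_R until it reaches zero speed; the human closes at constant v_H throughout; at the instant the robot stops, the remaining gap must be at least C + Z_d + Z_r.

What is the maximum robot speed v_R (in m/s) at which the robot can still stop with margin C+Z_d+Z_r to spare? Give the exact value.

quadratic (1/8)·v² + (13/20)·v + (-201/160) = 0
  disc = (13/20)² − 4·(1/8)·(-201/160) = 1681/1600 ; √disc = 41/40
  v_R = (−(13/20) + 41/40) / (2·(1/8)) = 3/2 m/s
check:
T_s = v_R/a_R = (3/2)/4 = 0.3750 s
robot in T_r: 1.5000·0.1500 = 0.2250 m
robot covers 1.5000·0.3750 − ½·4.0000·0.3750² = 0.2812 m while stopping
human closes 2.0000·0.5250 = 1.0500 m
margins: 0.1500+0.0200+0.0500 = 0.2200 m
sum ≈ 0.2250+0.2812+1.0500+0.2200 ≈ 1.7763 m = S ✓

v_R_max = 3/2 m/s = 1.5000 m/s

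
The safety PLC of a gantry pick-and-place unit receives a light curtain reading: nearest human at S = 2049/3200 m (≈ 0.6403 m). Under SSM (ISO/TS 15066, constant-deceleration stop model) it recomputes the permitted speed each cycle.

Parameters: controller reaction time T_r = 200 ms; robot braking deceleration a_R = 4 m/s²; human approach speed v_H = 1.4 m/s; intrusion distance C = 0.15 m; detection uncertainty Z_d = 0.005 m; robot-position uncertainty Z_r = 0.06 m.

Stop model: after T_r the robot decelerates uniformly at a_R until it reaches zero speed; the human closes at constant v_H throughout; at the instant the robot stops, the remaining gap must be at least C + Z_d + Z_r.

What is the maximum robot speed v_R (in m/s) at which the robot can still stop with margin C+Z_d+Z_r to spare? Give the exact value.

v_R_max = 1/4 m/s = 0.2500 m/s

at the boundary: (1/8)·v² + (11/20)·v + (-93/640) = 0
  disc = (11/20)² − 4·(1/8)·(-93/640) = 2401/6400 ; √disc = 49/80
  v_R = (−(11/20) + 49/80) / (2·(1/8)) = 1/4 m/s
check:
T_s = v_R/a_R = (1/4)/4 = 0.0625 s
reaction-phase robot travel = 0.2500·0.2000 = 0.0500 m
robot covers 0.2500·0.0625 − ½·4.0000·0.0625² = 0.0078 m while stopping
person approaches 1.4000·(0.2000+0.0625) = 0.3675 m
margins: 0.1500+0.0050+0.0600 = 0.2150 m
sum ≈ 0.0500+0.0078+0.3675+0.2150 ≈ 0.6403 m = S ✓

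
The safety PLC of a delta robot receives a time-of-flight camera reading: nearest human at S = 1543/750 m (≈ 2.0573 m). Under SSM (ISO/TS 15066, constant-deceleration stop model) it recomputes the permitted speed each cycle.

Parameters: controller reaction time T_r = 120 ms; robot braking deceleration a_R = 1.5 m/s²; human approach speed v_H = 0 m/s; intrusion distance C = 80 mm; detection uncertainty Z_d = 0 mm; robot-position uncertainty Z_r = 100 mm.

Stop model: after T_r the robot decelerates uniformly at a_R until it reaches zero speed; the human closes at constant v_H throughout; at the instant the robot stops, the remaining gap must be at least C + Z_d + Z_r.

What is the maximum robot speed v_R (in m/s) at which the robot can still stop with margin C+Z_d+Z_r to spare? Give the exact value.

v_R_max = 11/5 m/s = 2.2000 m/s

at the boundary: (1/3)·v² + (3/25)·v + (-704/375) = 0
  disc = (3/25)² − 4·(1/3)·(-704/375) = 14161/5625 ; √disc = 119/75
  v_R = (−(3/25) + 119/75) / (2·(1/3)) = 11/5 m/s
check:
T_s = v_R/a_R = (11/5)/(3/2) = 1.4667 s
reaction-phase robot travel = 2.2000·0.1200 = 0.2640 m
braking distance = 2.2000²/(2·1.5000) = 1.6133 m
person approaches 0.0000·(0.1200+1.4667) = 0.0000 m
C+Z_d+Z_r = 0.0800+0.0000+0.1000 = 0.1800 m
sum ≈ 0.2640+1.6133+0.0000+0.1800 ≈ 2.0573 m = S ✓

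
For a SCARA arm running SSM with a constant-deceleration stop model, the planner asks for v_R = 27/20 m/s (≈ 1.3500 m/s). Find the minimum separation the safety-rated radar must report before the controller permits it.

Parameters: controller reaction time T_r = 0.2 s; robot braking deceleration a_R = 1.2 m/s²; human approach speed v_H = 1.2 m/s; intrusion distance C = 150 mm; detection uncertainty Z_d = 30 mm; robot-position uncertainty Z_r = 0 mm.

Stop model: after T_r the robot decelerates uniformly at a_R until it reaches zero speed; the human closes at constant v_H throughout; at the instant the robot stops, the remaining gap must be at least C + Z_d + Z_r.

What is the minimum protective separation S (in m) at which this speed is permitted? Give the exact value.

S_min = 4479/1600 m = 2.7994 m

braking lasts T_s = (27/20)/(6/5) = 1.1250 s
reaction-phase robot travel = 1.3500·0.2000 = 0.2700 m
robot covers 1.3500·1.1250 − ½·1.2000·1.1250² = 0.7594 m while stopping
human over T_r+T_s: 1.2000·(0.2000+1.1250) = 1.5900 m
residual clearance needed = 0.1500+0.0300+0.0000 = 0.1800 m
S_min ≈ 0.2700+0.7594+1.5900+0.1800  ⇒  S_min = 4479/1600 m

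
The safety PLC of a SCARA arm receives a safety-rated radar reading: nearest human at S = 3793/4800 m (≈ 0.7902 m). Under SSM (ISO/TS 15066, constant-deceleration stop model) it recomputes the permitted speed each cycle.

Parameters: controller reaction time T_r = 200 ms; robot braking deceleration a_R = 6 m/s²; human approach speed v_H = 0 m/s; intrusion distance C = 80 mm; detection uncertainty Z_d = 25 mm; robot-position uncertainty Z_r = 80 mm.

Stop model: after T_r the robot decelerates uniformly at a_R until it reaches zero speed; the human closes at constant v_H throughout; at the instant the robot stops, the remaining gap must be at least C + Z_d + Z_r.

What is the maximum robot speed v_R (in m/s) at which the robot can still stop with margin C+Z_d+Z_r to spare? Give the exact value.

v_R_max = 7/4 m/s = 1.7500 m/s

quadratic (1/12)·v² + (1/5)·v + (-581/960) = 0
  disc = (1/5)² − 4·(1/12)·(-581/960) = 3481/14400 ; √disc = 59/120
  v_R = (−(1/5) + 59/120) / (2·(1/12)) = 7/4 m/s
check:
T_s = v_R/a_R = (7/4)/6 = 0.2917 s
robot covers v_R·T_r = 1.7500·0.2000 = 0.3500 m before braking
robot covers 1.7500·0.2917 − ½·6.0000·0.2917² = 0.2552 m while stopping
human over T_r+T_s: 0.0000·(0.2000+0.2917) = 0.0000 m
C+Z_d+Z_r = 0.0800+0.0250+0.0800 = 0.1850 m
sum ≈ 0.3500+0.2552+0.0000+0.1850 ≈ 0.7902 m = S ✓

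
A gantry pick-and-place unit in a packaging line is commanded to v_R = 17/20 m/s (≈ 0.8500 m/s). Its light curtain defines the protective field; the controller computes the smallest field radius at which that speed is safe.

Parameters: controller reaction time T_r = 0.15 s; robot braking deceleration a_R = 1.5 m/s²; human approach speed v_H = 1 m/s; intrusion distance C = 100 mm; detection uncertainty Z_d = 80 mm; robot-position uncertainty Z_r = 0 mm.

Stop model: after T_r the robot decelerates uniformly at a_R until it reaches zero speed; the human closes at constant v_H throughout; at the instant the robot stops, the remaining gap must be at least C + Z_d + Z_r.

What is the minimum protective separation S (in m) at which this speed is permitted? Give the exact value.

T_s = v_R/a_R = (17/20)/(3/2) = 0.5667 s
robot covers v_R·T_r = 0.8500·0.1500 = 0.1275 m before braking
robot under decel: 0.8500²/(2·1.5000) = 0.2408 m
human closes 1.0000·0.7167 = 0.7167 m
C+Z_d+Z_r = 0.1000+0.0800+0.0000 = 0.1800 m
S_min ≈ 0.1275+0.2408+0.7167+0.1800  ⇒  S_min = 253/200 m

S_min = 253/200 m = 1.2650 m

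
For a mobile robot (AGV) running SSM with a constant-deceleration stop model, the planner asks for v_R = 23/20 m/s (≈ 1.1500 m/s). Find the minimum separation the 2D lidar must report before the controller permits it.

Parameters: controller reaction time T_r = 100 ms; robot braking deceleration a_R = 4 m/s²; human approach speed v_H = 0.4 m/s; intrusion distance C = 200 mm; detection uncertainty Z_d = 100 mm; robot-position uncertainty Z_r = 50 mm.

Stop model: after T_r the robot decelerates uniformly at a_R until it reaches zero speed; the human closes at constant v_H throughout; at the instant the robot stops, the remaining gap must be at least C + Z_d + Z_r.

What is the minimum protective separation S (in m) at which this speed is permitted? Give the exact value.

T_s = v_R/a_R = (23/20)/4 = 0.2875 s
robot covers v_R·T_r = 1.1500·0.1000 = 0.1150 m before braking
robot under decel: 1.1500²/(2·4.0000) = 0.1653 m
human closes 0.4000·0.3875 = 0.1550 m
C+Z_d+Z_r = 0.2000+0.1000+0.0500 = 0.3500 m
S_min ≈ 0.1150+0.1653+0.1550+0.3500  ⇒  S_min = 2513/3200 m

S_min = 2513/3200 m = 0.7853 m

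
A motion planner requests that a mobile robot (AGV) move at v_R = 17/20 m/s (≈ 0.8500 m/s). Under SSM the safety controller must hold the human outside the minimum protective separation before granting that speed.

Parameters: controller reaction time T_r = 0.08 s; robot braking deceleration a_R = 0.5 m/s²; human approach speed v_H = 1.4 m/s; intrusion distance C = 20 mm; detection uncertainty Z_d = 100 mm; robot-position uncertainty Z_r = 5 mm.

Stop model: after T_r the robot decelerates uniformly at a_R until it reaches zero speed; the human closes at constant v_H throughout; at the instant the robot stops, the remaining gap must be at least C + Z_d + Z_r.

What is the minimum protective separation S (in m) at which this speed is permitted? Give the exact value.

braking lasts T_s = (17/20)/(1/2) = 1.7000 s
robot covers v_R·T_r = 0.8500·0.0800 = 0.0680 m before braking
robot under decel: 0.8500²/(2·0.5000) = 0.7225 m
person approaches 1.4000·(0.0800+1.7000) = 2.4920 m
margins: 0.0200+0.1000+0.0050 = 0.1250 m
S_min ≈ 0.0680+0.7225+2.4920+0.1250  ⇒  S_min = 1363/400 m

S_min = 1363/400 m = 3.4075 m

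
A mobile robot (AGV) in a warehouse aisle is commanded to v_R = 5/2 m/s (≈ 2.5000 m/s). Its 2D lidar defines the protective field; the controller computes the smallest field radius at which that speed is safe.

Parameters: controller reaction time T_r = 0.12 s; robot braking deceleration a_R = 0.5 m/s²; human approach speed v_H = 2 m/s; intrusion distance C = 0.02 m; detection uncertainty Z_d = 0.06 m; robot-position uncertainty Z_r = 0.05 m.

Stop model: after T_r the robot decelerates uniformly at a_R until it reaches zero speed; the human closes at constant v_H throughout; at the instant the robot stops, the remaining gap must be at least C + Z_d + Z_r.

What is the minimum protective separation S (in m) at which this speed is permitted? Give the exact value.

S_min = 423/25 m = 16.9200 m

stop time T_s = (5/2)/(1/2) = 5.0000 s
robot in T_r: 2.5000·0.1200 = 0.3000 m
robot covers 2.5000·5.0000 − ½·0.5000·5.0000² = 6.2500 m while stopping
person approaches 2.0000·(0.1200+5.0000) = 10.2400 m
margins: 0.0200+0.0600+0.0500 = 0.1300 m
S_min ≈ 0.3000+6.2500+10.2400+0.1300  ⇒  S_min = 423/25 m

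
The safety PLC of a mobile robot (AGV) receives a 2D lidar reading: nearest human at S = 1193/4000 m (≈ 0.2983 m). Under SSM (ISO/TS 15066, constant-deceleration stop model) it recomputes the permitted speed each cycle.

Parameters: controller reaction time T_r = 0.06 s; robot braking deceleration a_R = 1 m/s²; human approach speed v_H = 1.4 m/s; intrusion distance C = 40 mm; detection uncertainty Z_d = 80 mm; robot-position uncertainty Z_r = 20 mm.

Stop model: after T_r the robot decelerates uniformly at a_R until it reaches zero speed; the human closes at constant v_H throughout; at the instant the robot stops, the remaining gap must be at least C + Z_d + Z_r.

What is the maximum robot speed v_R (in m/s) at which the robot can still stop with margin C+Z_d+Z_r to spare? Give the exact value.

v_R_max = 1/20 m/s = 0.0500 m/s

at the boundary: (1/2)·v² + (73/50)·v + (-297/4000) = 0
  disc = (73/50)² − 4·(1/2)·(-297/4000) = 22801/10000 ; √disc = 151/100
  v_R = (−(73/50) + 151/100) / (2·(1/2)) = 1/20 m/s
check:
stop time T_s = (1/20)/1 = 0.0500 s
robot in T_r: 0.0500·0.0600 = 0.0030 m
robot under decel: 0.0500²/(2·1.0000) = 0.0013 m
person approaches 1.4000·(0.0600+0.0500) = 0.1540 m
C+Z_d+Z_r = 0.0400+0.0800+0.0200 = 0.1400 m
sum ≈ 0.0030+0.0013+0.1540+0.1400 ≈ 0.2983 m = S ✓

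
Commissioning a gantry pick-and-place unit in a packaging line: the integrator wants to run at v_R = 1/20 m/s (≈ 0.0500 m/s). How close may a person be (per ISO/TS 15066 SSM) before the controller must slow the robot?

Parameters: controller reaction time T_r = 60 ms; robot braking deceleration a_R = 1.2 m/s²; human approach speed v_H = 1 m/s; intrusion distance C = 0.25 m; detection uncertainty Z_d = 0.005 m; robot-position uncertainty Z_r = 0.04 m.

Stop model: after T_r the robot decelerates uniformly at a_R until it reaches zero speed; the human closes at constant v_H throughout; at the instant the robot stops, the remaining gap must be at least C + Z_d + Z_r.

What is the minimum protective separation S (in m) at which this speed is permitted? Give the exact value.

S_min = 9617/24000 m = 0.4007 m

stop time T_s = (1/20)/(6/5) = 0.0417 s
robot covers v_R·T_r = 0.0500·0.0600 = 0.0030 m before braking
robot covers 0.0500·0.0417 − ½·1.2000·0.0417² = 0.0010 m while stopping
human closes 1.0000·0.1017 = 0.1017 m
residual clearance needed = 0.2500+0.0050+0.0400 = 0.2950 m
S_min ≈ 0.0030+0.0010+0.1017+0.2950  ⇒  S_min = 9617/24000 m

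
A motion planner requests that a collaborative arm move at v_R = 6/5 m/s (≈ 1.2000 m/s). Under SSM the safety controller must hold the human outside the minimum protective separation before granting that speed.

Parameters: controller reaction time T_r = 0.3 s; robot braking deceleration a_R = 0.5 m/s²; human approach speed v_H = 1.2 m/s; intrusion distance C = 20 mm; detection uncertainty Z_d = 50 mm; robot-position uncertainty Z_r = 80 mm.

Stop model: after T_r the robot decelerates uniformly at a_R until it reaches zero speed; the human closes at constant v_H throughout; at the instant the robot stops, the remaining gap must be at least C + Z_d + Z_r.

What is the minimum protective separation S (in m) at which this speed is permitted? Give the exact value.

S_min = 519/100 m = 5.1900 m

braking lasts T_s = (6/5)/(1/2) = 2.4000 s
robot in T_r: 1.2000·0.3000 = 0.3600 m
robot covers 1.2000·2.4000 − ½·0.5000·2.4000² = 1.4400 m while stopping
human over T_r+T_s: 1.2000·(0.3000+2.4000) = 3.2400 m
margins: 0.0200+0.0500+0.0800 = 0.1500 m
S_min ≈ 0.3600+1.4400+3.2400+0.1500  ⇒  S_min = 519/100 m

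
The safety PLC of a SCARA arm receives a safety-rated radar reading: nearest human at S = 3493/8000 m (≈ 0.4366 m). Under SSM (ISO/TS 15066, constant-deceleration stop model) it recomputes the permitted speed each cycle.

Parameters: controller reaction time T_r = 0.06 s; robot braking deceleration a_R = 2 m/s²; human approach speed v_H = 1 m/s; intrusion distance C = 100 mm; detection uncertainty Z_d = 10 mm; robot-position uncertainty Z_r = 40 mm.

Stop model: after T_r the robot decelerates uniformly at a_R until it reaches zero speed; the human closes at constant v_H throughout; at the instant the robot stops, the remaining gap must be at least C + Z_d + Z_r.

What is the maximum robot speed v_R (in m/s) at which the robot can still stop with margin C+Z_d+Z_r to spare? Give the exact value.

v_R_max = 7/20 m/s = 0.3500 m/s

collect terms ⇒ (1/4)·v_R² + (14/25)·v_R + (-1813/8000) = 0
  disc = (14/25)² − 4·(1/4)·(-1813/8000) = 21609/40000 ; √disc = 147/200
  v_R = (−(14/25) + 147/200) / (2·(1/4)) = 7/20 m/s
check:
braking lasts T_s = (7/20)/2 = 0.1750 s
robot in T_r: 0.3500·0.0600 = 0.0210 m
robot under decel: 0.3500²/(2·2.0000) = 0.0306 m
human over T_r+T_s: 1.0000·(0.0600+0.1750) = 0.2350 m
margins: 0.1000+0.0100+0.0400 = 0.1500 m
sum ≈ 0.0210+0.0306+0.2350+0.1500 ≈ 0.4366 m = S ✓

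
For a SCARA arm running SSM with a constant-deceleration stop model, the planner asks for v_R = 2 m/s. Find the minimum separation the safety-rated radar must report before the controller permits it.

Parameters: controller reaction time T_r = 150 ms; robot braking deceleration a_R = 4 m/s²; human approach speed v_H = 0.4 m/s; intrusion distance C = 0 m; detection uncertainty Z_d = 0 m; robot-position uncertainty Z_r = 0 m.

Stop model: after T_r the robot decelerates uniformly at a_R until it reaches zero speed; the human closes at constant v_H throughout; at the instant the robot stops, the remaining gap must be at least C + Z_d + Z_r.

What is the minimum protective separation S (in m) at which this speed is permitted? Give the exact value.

braking lasts T_s = 2/4 = 0.5000 s
robot covers v_R·T_r = 2.0000·0.1500 = 0.3000 m before braking
braking distance = 2.0000²/(2·4.0000) = 0.5000 m
human over T_r+T_s: 0.4000·(0.1500+0.5000) = 0.2600 m
residual clearance needed = 0.0000+0.0000+0.0000 = 0.0000 m
S_min ≈ 0.3000+0.5000+0.2600+0.0000  ⇒  S_min = 53/50 m

S_min = 53/50 m = 1.0600 m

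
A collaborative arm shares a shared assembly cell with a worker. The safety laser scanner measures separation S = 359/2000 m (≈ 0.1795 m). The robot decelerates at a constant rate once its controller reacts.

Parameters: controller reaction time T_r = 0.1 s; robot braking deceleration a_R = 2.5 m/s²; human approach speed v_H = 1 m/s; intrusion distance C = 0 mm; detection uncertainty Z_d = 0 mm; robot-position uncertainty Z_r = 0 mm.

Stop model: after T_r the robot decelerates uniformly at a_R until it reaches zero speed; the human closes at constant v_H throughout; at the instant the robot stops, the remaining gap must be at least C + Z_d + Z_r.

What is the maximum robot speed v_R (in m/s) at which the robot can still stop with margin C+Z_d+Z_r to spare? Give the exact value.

v_R_max = 3/20 m/s = 0.1500 m/s

quadratic (1/5)·v² + (1/2)·v + (-159/2000) = 0
  disc = (1/2)² − 4·(1/5)·(-159/2000) = 196/625 ; √disc = 14/25
  v_R = (−(1/2) + 14/25) / (2·(1/5)) = 3/20 m/s
check:
braking lasts T_s = (3/20)/(5/2) = 0.0600 s
robot covers v_R·T_r = 0.1500·0.1000 = 0.0150 m before braking
robot under decel: 0.1500²/(2·2.5000) = 0.0045 m
human closes 1.0000·0.1600 = 0.1600 m
residual clearance needed = 0.0000+0.0000+0.0000 = 0.0000 m
sum ≈ 0.0150+0.0045+0.1600+0.0000 ≈ 0.1795 m = S ✓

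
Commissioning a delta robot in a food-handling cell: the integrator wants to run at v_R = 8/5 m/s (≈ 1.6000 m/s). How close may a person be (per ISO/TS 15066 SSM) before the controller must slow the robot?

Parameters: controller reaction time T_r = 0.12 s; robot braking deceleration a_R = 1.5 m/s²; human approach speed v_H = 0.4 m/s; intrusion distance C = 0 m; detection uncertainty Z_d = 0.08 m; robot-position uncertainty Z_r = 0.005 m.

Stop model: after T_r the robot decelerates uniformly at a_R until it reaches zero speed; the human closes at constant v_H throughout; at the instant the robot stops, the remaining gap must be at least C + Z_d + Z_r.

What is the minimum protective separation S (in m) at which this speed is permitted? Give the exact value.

S_min = 321/200 m = 1.6050 m

T_s = v_R/a_R = (8/5)/(3/2) = 1.0667 s
robot covers v_R·T_r = 1.6000·0.1200 = 0.1920 m before braking
robot under decel: 1.6000²/(2·1.5000) = 0.8533 m
human over T_r+T_s: 0.4000·(0.1200+1.0667) = 0.4747 m
C+Z_d+Z_r = 0.0000+0.0800+0.0050 = 0.0850 m
S_min ≈ 0.1920+0.8533+0.4747+0.0850  ⇒  S_min = 321/200 m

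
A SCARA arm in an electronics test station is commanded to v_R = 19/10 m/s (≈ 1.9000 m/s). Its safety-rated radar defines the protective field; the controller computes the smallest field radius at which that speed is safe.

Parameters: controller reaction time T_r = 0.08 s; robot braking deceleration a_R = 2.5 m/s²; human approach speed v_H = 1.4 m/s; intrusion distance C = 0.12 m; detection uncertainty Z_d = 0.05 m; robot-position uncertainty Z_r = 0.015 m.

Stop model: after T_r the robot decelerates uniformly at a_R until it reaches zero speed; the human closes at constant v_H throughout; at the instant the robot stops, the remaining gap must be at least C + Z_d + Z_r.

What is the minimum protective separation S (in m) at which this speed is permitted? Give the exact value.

braking lasts T_s = (19/10)/(5/2) = 0.7600 s
robot in T_r: 1.9000·0.0800 = 0.1520 m
robot covers 1.9000·0.7600 − ½·2.5000·0.7600² = 0.7220 m while stopping
human over T_r+T_s: 1.4000·(0.0800+0.7600) = 1.1760 m
margins: 0.1200+0.0500+0.0150 = 0.1850 m
S_min ≈ 0.1520+0.7220+1.1760+0.1850  ⇒  S_min = 447/200 m

S_min = 447/200 m = 2.2350 m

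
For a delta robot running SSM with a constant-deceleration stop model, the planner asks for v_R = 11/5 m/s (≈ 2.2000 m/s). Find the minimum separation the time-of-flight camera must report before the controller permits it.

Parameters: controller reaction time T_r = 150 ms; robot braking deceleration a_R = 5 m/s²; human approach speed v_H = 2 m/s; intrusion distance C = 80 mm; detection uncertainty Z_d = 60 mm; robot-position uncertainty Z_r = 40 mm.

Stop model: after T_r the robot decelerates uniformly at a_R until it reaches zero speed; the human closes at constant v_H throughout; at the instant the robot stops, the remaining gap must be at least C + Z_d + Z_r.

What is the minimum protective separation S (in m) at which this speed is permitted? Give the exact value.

braking lasts T_s = (11/5)/5 = 0.4400 s
reaction-phase robot travel = 2.2000·0.1500 = 0.3300 m
robot under decel: 2.2000²/(2·5.0000) = 0.4840 m
human closes 2.0000·0.5900 = 1.1800 m
margins: 0.0800+0.0600+0.0400 = 0.1800 m
S_min ≈ 0.3300+0.4840+1.1800+0.1800  ⇒  S_min = 1087/500 m

S_min = 1087/500 m = 2.1740 m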